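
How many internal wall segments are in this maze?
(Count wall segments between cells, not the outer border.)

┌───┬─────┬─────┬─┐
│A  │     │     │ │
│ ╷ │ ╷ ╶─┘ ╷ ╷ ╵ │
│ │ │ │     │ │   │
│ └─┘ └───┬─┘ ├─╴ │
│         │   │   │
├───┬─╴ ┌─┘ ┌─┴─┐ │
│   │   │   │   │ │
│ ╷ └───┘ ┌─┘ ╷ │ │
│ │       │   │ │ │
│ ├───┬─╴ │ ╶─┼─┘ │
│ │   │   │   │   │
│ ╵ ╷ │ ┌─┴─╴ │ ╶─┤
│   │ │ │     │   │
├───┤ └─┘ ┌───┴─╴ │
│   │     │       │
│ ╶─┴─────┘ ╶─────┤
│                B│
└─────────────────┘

Counting internal wall segments:
Total internal walls: 64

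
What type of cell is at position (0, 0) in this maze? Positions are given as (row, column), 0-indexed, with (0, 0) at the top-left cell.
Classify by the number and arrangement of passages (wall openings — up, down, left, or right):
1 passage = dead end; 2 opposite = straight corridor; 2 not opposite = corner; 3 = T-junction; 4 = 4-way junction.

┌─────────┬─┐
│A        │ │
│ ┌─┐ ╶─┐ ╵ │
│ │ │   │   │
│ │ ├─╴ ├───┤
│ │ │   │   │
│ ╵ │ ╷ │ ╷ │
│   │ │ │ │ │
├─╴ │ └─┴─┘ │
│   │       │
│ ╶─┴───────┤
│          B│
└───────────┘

Checking cell at (0, 0):
Number of passages: 2
Cell type: corner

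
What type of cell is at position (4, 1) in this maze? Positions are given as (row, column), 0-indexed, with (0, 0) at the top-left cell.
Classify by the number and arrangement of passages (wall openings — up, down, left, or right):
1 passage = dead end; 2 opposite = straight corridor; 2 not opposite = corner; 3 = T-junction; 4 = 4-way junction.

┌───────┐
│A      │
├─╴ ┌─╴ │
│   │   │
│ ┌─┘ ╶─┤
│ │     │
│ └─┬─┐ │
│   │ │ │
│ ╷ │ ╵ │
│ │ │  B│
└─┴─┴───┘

Checking cell at (4, 1):
Number of passages: 1
Cell type: dead end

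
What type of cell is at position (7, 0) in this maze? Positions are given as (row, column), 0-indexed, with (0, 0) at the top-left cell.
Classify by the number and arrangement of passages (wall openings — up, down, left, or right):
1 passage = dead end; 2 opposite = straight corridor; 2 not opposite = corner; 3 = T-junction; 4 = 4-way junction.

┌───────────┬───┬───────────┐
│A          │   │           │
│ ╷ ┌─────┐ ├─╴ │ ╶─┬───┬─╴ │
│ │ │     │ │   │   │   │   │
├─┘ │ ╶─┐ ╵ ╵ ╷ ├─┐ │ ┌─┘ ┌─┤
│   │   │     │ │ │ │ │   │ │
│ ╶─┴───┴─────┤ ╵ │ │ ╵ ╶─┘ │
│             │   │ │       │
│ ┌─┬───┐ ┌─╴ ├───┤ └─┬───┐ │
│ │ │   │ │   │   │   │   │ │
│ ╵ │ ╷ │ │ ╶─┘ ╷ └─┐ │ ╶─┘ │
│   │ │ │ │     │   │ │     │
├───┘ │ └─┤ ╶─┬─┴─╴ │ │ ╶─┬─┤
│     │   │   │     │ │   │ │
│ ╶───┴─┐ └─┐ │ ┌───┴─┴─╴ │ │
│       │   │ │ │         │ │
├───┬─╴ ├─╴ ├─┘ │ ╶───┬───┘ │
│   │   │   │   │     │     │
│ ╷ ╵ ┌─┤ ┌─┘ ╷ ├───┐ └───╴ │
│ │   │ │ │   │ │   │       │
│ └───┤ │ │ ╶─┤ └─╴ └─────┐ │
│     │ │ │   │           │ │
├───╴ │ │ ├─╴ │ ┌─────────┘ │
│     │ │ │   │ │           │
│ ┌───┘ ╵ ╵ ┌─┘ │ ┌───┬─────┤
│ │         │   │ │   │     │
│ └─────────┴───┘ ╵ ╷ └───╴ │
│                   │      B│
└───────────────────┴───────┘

Checking cell at (7, 0):
Number of passages: 2
Cell type: corner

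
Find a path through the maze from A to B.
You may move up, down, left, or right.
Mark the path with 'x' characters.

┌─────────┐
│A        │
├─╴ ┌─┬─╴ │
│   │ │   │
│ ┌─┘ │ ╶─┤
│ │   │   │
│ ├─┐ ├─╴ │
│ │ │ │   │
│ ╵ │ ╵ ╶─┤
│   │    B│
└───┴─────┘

Finding the shortest path through the maze:
Path length: 12 steps
Directions: right → right → right → right → down → left → down → right → down → left → down → right

Solution:

┌─────────┐
│A x x x x│
├─╴ ┌─┬─╴ │
│   │ │x x│
│ ┌─┘ │ ╶─┤
│ │   │x x│
│ ├─┐ ├─╴ │
│ │ │ │x x│
│ ╵ │ ╵ ╶─┤
│   │  x B│
└───┴─────┘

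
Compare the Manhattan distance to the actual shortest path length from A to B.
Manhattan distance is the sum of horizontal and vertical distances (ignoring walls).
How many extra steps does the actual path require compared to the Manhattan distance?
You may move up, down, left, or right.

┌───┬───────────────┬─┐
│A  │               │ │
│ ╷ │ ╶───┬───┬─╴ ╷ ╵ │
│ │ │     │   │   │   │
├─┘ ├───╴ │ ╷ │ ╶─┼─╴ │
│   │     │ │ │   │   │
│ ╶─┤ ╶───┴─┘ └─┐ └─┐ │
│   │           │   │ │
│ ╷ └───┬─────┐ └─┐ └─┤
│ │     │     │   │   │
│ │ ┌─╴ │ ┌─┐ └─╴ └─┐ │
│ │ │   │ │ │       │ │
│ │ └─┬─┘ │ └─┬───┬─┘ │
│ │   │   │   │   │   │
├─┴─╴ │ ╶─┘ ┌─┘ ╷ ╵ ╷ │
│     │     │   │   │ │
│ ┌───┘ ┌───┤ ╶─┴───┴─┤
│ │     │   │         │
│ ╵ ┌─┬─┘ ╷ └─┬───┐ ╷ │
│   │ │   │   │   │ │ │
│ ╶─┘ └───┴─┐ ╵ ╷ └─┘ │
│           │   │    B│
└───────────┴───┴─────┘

Manhattan distance: |10 - 0| + |10 - 0| = 20
Actual path length: 74
Extra steps: 74 - 20 = 54

Solution:

┌───┬───────────────┬─┐
│A ↓│↱ → → → → → ↓  │ │
│ ╷ │ ╶───┬───┬─╴ ╷ ╵ │
│ │↓│↑ ← ↰│   │↓ ↲│   │
├─┘ ├───╴ │ ╷ │ ╶─┼─╴ │
│↓ ↲│↱ → ↑│ │ │↳ ↓│   │
│ ╶─┤ ╶───┴─┘ └─┐ └─┐ │
│↳ ↓│↑ ← ← ← ← ↰│↳ ↓│ │
│ ╷ └───┬─────┐ └─┐ └─┤
│ │↓    │↱ → ↓│↑ ↰│↳ ↓│
│ │ ┌─╴ │ ┌─┐ └─╴ └─┐ │
│ │↓│   │↑│ │↳ → ↑  │↓│
│ │ └─┬─┘ │ └─┬───┬─┘ │
│ │↳ ↓│↱ ↑│   │↓ ↰│↓ ↲│
├─┴─╴ │ ╶─┘ ┌─┘ ╷ ╵ ╷ │
│↓ ← ↲│↑    │↓ ↲│↑ ↲│ │
│ ┌───┘ ┌───┤ ╶─┴───┴─┤
│↓│↱ → ↑│   │↳ → → → ↓│
│ ╵ ┌─┬─┘ ╷ └─┬───┐ ╷ │
│↳ ↑│ │   │   │   │ │↓│
│ ╶─┘ └───┴─┐ ╵ ╷ └─┘ │
│           │   │    B│
└───────────┴───┴─────┘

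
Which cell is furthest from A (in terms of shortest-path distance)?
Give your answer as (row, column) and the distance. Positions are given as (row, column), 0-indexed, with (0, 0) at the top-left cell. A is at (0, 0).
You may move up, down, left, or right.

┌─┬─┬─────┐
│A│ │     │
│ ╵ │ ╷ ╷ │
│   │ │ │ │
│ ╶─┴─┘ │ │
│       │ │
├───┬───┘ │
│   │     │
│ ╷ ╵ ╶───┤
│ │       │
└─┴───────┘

Computing BFS distances from A to all cells:
Furthest cell: (4, 0)
Distance: 18 steps

Path from A to the furthest cell:

┌─┬─┬─────┐
│A│ │  ↱ ↓│
│ ╵ │ ╷ ╷ │
│↓  │ │↑│↓│
│ ╶─┴─┘ │ │
│↳ → → ↑│↓│
├───┬───┘ │
│↓ ↰│↓ ← ↲│
│ ╷ ╵ ╶───┤
│B│↑ ↲    │
└─┴───────┘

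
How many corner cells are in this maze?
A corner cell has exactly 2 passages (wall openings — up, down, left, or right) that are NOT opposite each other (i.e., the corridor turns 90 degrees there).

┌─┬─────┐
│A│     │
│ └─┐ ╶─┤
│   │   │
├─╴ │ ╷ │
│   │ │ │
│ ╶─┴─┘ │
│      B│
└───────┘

Counting corner cells (2 non-opposite passages):
Total corners: 7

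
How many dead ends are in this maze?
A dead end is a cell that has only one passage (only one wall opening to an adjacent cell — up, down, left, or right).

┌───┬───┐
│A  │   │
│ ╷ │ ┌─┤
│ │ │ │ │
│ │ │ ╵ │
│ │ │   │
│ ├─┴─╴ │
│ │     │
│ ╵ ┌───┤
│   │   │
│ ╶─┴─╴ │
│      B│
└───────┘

Checking each cell for number of passages:

Dead ends found at positions:
  (0, 3)
  (1, 3)
  (2, 1)
  (4, 2)
Total dead ends: 4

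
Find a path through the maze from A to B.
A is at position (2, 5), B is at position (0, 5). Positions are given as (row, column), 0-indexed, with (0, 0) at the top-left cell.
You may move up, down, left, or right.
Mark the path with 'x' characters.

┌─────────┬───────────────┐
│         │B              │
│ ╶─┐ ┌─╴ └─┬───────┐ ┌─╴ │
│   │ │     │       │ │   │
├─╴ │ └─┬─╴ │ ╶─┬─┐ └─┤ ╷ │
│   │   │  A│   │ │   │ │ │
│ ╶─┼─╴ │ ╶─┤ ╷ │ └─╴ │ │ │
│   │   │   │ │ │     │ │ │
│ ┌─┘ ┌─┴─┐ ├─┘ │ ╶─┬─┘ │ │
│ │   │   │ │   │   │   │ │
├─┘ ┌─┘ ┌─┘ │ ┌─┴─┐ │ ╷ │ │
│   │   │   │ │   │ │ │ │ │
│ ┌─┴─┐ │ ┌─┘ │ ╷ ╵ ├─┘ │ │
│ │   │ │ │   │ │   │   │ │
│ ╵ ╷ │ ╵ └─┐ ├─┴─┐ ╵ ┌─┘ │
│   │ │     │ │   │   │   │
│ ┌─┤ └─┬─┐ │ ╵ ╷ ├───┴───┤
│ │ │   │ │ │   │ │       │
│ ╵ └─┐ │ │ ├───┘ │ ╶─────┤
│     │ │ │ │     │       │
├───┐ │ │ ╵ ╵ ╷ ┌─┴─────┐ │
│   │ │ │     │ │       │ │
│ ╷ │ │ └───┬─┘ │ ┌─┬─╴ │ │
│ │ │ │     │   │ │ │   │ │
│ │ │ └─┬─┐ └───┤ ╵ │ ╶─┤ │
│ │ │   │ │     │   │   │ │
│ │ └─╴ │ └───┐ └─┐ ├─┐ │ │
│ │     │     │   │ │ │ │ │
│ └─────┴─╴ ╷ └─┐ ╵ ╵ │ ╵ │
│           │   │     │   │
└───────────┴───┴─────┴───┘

Finding the shortest path from (2, 5) to (0, 5):
Path length: 60 steps
Directions: left → down → right → down → down → left → down → down → right → down → down → down → right → up → right → right → up → up → left → down → left → up → up → up → up → right → up → up → left → up → right → right → right → down → right → down → left → left → down → right → down → down → down → right → up → right → up → up → up → up → up → right → up → left → left → left → left → left → left → left

Solution:

┌─────────┬───────────────┐
│         │B x x x x x x x│
│ ╶─┐ ┌─╴ └─┬───────┐ ┌─╴ │
│   │ │     │x x x x│ │x x│
├─╴ │ └─┬─╴ │ ╶─┬─┐ └─┤ ╷ │
│   │   │x A│x x│ │x x│x│ │
│ ╶─┼─╴ │ ╶─┤ ╷ │ └─╴ │ │ │
│   │   │x x│ │x│x x x│x│ │
│ ┌─┘ ┌─┴─┐ ├─┘ │ ╶─┬─┘ │ │
│ │   │   │x│x x│x x│  x│ │
├─┘ ┌─┘ ┌─┘ │ ┌─┴─┐ │ ╷ │ │
│   │   │x x│x│   │x│ │x│ │
│ ┌─┴─┐ │ ┌─┘ │ ╷ ╵ ├─┘ │ │
│ │   │ │x│  x│ │  x│x x│ │
│ ╵ ╷ │ ╵ └─┐ ├─┴─┐ ╵ ┌─┘ │
│   │ │  x x│x│x x│x x│   │
│ ┌─┤ └─┬─┐ │ ╵ ╷ ├───┴───┤
│ │ │   │ │x│x x│x│       │
│ ╵ └─┐ │ │ ├───┘ │ ╶─────┤
│     │ │ │x│x x x│       │
├───┐ │ │ ╵ ╵ ╷ ┌─┴─────┐ │
│   │ │ │  x x│ │       │ │
│ ╷ │ │ └───┬─┘ │ ┌─┬─╴ │ │
│ │ │ │     │   │ │ │   │ │
│ │ │ └─┬─┐ └───┤ ╵ │ ╶─┤ │
│ │ │   │ │     │   │   │ │
│ │ └─╴ │ └───┐ └─┐ ├─┐ │ │
│ │     │     │   │ │ │ │ │
│ └─────┴─╴ ╷ └─┐ ╵ ╵ │ ╵ │
│           │   │     │   │
└───────────┴───┴─────┴───┘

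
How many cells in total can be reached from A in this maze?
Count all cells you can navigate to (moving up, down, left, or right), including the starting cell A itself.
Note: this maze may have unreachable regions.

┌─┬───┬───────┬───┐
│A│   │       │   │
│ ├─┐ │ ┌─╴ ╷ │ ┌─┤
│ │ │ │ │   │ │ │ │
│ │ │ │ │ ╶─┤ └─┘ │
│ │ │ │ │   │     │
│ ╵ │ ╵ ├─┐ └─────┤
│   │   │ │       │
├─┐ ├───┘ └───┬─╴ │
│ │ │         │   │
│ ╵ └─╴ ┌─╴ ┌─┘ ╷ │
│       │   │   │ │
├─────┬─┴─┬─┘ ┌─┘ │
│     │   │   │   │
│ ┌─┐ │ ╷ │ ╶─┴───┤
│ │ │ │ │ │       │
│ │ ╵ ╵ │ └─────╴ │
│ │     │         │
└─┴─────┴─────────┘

Using BFS/flood-fill to find all reachable cells from A:
Maze size: 9 × 9 = 81 total cells
60 cell(s) are walled off and cannot be reached from A.
Reachable cells: 21

Reachable region (· marks reachable cells):

┌─┬───┬───────┬───┐
│A│   │       │   │
│ ├─┐ │ ┌─╴ ╷ │ ┌─┤
│·│·│ │ │   │ │ │ │
│ │ │ │ │ ╶─┤ └─┘ │
│·│·│ │ │   │     │
│ ╵ │ ╵ ├─┐ └─────┤
│· ·│   │·│       │
├─┐ ├───┘ └───┬─╴ │
│·│·│· · · · ·│   │
│ ╵ └─╴ ┌─╴ ┌─┘ ╷ │
│· · · ·│· ·│   │ │
├─────┬─┴─┬─┘ ┌─┘ │
│     │   │   │   │
│ ┌─┐ │ ╷ │ ╶─┴───┤
│ │ │ │ │ │       │
│ │ ╵ ╵ │ └─────╴ │
│ │     │         │
└─┴─────┴─────────┘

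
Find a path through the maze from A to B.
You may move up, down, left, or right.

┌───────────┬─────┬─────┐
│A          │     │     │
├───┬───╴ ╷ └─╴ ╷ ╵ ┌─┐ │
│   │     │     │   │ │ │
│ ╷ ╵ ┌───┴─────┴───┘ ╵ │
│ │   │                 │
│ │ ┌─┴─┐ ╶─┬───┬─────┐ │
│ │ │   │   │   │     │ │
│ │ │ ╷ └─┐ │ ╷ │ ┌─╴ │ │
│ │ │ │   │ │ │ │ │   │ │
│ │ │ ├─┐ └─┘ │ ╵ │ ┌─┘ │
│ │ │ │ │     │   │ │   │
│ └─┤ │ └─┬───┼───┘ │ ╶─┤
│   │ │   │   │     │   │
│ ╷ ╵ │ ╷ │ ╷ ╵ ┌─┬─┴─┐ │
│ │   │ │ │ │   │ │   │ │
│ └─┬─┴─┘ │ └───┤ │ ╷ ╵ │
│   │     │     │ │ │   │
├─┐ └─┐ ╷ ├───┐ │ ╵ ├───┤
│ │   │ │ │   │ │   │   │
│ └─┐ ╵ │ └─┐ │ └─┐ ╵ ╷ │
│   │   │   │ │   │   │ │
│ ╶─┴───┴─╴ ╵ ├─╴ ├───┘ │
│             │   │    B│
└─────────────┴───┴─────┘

Finding the shortest path through the maze:
Path length: 36 steps
Directions: right → right → right → right → right → down → right → right → up → right → down → right → up → right → right → down → down → down → down → down → left → down → right → down → down → left → up → left → down → down → down → right → up → right → down → down

Solution:

┌───────────┬─────┬─────┐
│A → → → → ↓│  ↱ ↓│↱ → ↓│
├───┬───╴ ╷ └─╴ ╷ ╵ ┌─┐ │
│   │     │↳ → ↑│↳ ↑│ │↓│
│ ╷ ╵ ┌───┴─────┴───┘ ╵ │
│ │   │                ↓│
│ │ ┌─┴─┐ ╶─┬───┬─────┐ │
│ │ │   │   │   │     │↓│
│ │ │ ╷ └─┐ │ ╷ │ ┌─╴ │ │
│ │ │ │   │ │ │ │ │   │↓│
│ │ │ ├─┐ └─┘ │ ╵ │ ┌─┘ │
│ │ │ │ │     │   │ │↓ ↲│
│ └─┤ │ └─┬───┼───┘ │ ╶─┤
│   │ │   │   │     │↳ ↓│
│ ╷ ╵ │ ╷ │ ╷ ╵ ┌─┬─┴─┐ │
│ │   │ │ │ │   │ │↓ ↰│↓│
│ └─┬─┴─┘ │ └───┤ │ ╷ ╵ │
│   │     │     │ │↓│↑ ↲│
├─┐ └─┐ ╷ ├───┐ │ ╵ ├───┤
│ │   │ │ │   │ │  ↓│↱ ↓│
│ └─┐ ╵ │ └─┐ │ └─┐ ╵ ╷ │
│   │   │   │ │   │↳ ↑│↓│
│ ╶─┴───┴─╴ ╵ ├─╴ ├───┘ │
│             │   │    B│
└─────────────┴───┴─────┘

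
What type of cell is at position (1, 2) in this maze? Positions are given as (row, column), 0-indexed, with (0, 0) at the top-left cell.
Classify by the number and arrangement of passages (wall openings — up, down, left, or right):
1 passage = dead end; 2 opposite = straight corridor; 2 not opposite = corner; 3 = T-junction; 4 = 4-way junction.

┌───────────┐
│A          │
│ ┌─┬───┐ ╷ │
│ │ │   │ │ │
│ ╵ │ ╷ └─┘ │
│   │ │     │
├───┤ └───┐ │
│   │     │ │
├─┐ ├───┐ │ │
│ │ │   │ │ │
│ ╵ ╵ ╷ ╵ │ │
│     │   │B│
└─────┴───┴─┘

Checking cell at (1, 2):
Number of passages: 2
Cell type: corner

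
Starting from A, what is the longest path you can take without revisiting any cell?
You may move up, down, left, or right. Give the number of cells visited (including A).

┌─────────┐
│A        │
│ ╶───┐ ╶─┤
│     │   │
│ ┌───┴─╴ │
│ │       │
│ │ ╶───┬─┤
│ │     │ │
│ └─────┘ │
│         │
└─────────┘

Finding longest simple path using DFS:
Start: (0, 0)
Longest path visits 13 cells
Path: A → right → right → right → down → right → down → left → left → left → down → right → right

Solution:

┌─────────┐
│A → → ↓  │
│ ╶───┐ ╶─┤
│     │↳ ↓│
│ ┌───┴─╴ │
│ │↓ ← ← ↲│
│ │ ╶───┬─┤
│ │↳ → B│ │
│ └─────┘ │
│         │
└─────────┘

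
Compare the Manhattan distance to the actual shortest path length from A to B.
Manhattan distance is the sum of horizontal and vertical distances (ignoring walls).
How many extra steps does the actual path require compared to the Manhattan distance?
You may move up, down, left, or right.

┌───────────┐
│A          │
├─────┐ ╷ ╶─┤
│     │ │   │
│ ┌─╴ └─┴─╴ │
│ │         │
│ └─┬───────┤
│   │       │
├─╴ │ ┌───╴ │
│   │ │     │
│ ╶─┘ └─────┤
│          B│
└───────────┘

Manhattan distance: |5 - 0| + |5 - 0| = 10
Actual path length: 24
Extra steps: 24 - 10 = 14

Solution:

┌───────────┐
│A → → → ↓  │
├─────┐ ╷ ╶─┤
│↓ ← ↰│ │↳ ↓│
│ ┌─╴ └─┴─╴ │
│↓│  ↑ ← ← ↲│
│ └─┬───────┤
│↳ ↓│       │
├─╴ │ ┌───╴ │
│↓ ↲│ │     │
│ ╶─┘ └─────┤
│↳ → → → → B│
└───────────┘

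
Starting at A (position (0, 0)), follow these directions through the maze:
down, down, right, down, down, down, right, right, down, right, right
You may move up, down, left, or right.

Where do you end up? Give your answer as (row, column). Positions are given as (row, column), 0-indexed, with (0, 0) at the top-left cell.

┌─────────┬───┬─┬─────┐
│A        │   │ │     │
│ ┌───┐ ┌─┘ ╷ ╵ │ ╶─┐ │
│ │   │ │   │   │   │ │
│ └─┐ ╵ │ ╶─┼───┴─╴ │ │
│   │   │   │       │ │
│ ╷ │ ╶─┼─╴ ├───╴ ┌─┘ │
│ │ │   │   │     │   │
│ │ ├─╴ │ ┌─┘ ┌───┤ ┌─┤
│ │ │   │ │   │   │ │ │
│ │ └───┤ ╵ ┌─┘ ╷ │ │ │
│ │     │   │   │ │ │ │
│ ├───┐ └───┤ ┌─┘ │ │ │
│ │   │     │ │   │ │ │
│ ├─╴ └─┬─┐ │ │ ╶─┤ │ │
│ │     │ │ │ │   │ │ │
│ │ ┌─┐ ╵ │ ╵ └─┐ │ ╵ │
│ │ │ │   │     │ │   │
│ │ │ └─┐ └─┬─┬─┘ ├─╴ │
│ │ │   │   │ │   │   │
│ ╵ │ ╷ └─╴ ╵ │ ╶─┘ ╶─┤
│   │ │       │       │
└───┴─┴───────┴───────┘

Following directions step by step:
Start: (0, 0)
  down: (0, 0) → (1, 0)
  down: (1, 0) → (2, 0)
  right: (2, 0) → (2, 1)
  down: (2, 1) → (3, 1)
  down: (3, 1) → (4, 1)
  down: (4, 1) → (5, 1)
  right: (5, 1) → (5, 2)
  right: (5, 2) → (5, 3)
  down: (5, 3) → (6, 3)
  right: (6, 3) → (6, 4)
  right: (6, 4) → (6, 5)
Final position: (6, 5)

Path taken:

┌─────────┬───┬─┬─────┐
│A        │   │ │     │
│ ┌───┐ ┌─┘ ╷ ╵ │ ╶─┐ │
│↓│   │ │   │   │   │ │
│ └─┐ ╵ │ ╶─┼───┴─╴ │ │
│↳ ↓│   │   │       │ │
│ ╷ │ ╶─┼─╴ ├───╴ ┌─┘ │
│ │↓│   │   │     │   │
│ │ ├─╴ │ ┌─┘ ┌───┤ ┌─┤
│ │↓│   │ │   │   │ │ │
│ │ └───┤ ╵ ┌─┘ ╷ │ │ │
│ │↳ → ↓│   │   │ │ │ │
│ ├───┐ └───┤ ┌─┘ │ │ │
│ │   │↳ → B│ │   │ │ │
│ ├─╴ └─┬─┐ │ │ ╶─┤ │ │
│ │     │ │ │ │   │ │ │
│ │ ┌─┐ ╵ │ ╵ └─┐ │ ╵ │
│ │ │ │   │     │ │   │
│ │ │ └─┐ └─┬─┬─┘ ├─╴ │
│ │ │   │   │ │   │   │
│ ╵ │ ╷ └─╴ ╵ │ ╶─┘ ╶─┤
│   │ │       │       │
└───┴─┴───────┴───────┘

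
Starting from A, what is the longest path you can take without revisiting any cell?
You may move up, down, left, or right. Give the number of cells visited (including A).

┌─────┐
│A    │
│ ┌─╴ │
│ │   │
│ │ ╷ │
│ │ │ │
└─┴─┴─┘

Finding longest simple path using DFS:
Start: (0, 0)
Longest path visits 6 cells
Path: A → right → right → down → left → down

Solution:

┌─────┐
│A → ↓│
│ ┌─╴ │
│ │↓ ↲│
│ │ ╷ │
│ │B│ │
└─┴─┴─┘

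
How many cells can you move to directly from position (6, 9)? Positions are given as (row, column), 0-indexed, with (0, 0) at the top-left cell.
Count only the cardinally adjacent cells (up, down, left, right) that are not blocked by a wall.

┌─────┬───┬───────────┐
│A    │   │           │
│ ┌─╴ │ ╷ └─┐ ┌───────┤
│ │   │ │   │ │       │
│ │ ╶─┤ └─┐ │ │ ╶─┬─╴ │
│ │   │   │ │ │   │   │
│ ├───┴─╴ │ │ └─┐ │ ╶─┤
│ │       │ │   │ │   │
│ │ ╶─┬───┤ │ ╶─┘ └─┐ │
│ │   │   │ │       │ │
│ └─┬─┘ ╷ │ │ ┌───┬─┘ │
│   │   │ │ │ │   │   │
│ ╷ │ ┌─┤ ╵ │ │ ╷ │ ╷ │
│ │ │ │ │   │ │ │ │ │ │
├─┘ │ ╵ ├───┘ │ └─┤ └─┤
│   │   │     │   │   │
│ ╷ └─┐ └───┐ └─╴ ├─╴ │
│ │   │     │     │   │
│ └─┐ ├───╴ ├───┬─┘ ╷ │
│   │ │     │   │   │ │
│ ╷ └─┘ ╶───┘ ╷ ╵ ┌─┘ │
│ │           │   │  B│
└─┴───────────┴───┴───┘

Checking passable neighbors of (6, 9):
Neighbors: (5, 9), (7, 9)
Count: 2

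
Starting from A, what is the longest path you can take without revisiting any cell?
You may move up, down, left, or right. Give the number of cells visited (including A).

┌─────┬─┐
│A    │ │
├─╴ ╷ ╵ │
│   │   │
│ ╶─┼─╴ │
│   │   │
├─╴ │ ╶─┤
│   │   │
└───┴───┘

Finding longest simple path using DFS:
Start: (0, 0)
Longest path visits 9 cells
Path: A → right → right → down → right → down → left → down → right

Solution:

┌─────┬─┐
│A → ↓│ │
├─╴ ╷ ╵ │
│   │↳ ↓│
│ ╶─┼─╴ │
│   │↓ ↲│
├─╴ │ ╶─┤
│   │↳ B│
└───┴───┘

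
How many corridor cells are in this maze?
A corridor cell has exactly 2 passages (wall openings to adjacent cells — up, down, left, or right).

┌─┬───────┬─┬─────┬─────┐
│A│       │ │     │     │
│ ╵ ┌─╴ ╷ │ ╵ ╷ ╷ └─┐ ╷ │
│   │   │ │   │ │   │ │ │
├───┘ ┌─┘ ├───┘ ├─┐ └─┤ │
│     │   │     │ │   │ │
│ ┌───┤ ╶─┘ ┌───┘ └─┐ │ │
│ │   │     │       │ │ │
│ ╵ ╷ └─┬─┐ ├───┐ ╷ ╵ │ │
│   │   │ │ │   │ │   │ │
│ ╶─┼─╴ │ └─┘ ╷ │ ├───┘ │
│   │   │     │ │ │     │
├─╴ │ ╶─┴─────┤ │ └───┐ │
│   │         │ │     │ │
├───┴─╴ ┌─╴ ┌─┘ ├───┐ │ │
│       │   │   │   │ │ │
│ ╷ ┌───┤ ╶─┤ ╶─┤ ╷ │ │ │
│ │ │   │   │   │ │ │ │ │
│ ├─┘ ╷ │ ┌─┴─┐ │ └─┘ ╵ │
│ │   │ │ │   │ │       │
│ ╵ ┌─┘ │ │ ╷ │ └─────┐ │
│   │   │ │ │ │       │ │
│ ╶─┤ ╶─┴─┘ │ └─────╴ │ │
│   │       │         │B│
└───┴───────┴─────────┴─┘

Counting cells with exactly 2 passages:
Total corridor cells: 113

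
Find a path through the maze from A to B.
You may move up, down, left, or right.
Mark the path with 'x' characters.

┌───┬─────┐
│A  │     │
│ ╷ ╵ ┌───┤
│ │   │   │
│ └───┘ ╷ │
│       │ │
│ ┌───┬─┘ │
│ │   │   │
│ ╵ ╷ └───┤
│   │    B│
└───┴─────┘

Finding the shortest path through the maze:
Path length: 10 steps
Directions: down → down → down → down → right → up → right → down → right → right

Solution:

┌───┬─────┐
│A  │     │
│ ╷ ╵ ┌───┤
│x│   │   │
│ └───┘ ╷ │
│x      │ │
│ ┌───┬─┘ │
│x│x x│   │
│ ╵ ╷ └───┤
│x x│x x B│
└───┴─────┘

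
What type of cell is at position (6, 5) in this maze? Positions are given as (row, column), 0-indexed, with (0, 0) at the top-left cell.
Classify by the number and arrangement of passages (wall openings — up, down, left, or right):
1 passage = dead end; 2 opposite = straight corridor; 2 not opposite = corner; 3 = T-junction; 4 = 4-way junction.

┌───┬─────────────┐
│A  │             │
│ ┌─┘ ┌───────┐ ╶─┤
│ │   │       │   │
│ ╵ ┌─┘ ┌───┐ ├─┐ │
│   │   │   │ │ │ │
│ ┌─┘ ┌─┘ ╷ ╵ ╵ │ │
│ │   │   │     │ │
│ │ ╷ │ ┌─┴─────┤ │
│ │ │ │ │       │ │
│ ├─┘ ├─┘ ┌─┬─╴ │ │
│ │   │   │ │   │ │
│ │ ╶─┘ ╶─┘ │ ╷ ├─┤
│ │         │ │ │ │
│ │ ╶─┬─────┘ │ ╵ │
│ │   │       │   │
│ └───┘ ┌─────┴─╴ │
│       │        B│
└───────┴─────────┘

Checking cell at (6, 5):
Number of passages: 2
Cell type: corner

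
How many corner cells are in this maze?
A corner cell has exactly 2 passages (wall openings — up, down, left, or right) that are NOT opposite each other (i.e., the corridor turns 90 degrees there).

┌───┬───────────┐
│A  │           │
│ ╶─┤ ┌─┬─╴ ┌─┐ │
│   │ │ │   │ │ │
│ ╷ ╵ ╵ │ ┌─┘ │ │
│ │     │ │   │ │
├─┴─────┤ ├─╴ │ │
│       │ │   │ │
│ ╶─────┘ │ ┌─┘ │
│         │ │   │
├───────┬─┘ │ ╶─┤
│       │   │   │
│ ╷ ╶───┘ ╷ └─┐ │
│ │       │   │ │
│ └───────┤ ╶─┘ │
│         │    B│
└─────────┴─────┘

Counting corner cells (2 non-opposite passages):
Total corners: 24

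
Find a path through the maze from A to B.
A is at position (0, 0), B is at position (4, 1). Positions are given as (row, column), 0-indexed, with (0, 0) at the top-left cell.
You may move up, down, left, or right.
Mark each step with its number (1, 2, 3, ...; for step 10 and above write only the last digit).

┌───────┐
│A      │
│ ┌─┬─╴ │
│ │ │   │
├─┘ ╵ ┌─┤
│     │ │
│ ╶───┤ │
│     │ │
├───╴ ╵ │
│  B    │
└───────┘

Finding the shortest path from (0, 0) to (4, 1):
Path length: 13 steps
Directions: right → right → right → down → left → down → left → left → down → right → right → down → left

Solution:

┌───────┐
│A 1 2 3│
│ ┌─┬─╴ │
│ │ │5 4│
├─┘ ╵ ┌─┤
│8 7 6│ │
│ ╶───┤ │
│9 0 1│ │
├───╴ ╵ │
│  B 2  │
└───────┘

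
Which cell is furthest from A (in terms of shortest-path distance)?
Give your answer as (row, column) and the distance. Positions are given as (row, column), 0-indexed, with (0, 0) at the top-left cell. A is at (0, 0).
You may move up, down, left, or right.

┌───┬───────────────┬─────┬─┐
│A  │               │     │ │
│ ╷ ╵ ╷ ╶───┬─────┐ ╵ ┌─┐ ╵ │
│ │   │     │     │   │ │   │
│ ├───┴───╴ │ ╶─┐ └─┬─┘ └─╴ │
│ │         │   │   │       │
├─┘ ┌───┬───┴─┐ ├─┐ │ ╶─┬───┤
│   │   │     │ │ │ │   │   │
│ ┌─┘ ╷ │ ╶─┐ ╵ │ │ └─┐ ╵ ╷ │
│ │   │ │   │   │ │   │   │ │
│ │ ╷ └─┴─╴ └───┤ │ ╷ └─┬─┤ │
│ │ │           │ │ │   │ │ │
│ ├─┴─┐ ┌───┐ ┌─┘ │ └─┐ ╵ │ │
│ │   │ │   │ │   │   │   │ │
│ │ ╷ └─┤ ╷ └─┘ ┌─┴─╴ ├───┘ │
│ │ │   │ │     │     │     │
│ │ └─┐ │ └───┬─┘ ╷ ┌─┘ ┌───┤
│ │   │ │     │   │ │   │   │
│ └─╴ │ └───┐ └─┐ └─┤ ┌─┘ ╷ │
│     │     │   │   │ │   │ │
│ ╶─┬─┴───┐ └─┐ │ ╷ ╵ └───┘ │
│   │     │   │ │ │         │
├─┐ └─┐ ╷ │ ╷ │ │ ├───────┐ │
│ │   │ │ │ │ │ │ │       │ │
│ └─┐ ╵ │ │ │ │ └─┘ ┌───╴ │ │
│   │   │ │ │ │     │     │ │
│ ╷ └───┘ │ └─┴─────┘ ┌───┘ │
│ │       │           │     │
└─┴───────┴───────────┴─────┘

Computing BFS distances from A to all cells:
Furthest cell: (4, 3)
Distance: 73 steps

Path from A to the furthest cell:

┌───┬───────────────┬─────┬─┐
│A ↓│↱ → → → → → → ↓│↱ → ↓│ │
│ ╷ ╵ ╷ ╶───┬─────┐ ╵ ┌─┐ ╵ │
│ │↳ ↑│     │↓ ← ↰│↳ ↑│ │↳ ↓│
│ ├───┴───╴ │ ╶─┐ └─┬─┘ └─╴ │
│ │         │↳ ↓│↑ ↰│↓ ← ← ↲│
├─┘ ┌───┬───┴─┐ ├─┐ │ ╶─┬───┤
│   │↱ ↓│↓ ← ↰│↓│ │↑│↳ ↓│↱ ↓│
│ ┌─┘ ╷ │ ╶─┐ ╵ │ │ └─┐ ╵ ╷ │
│ │  ↑│B│↳ ↓│↑ ↲│ │↑  │↳ ↑│↓│
│ │ ╷ └─┴─╴ └───┤ │ ╷ └─┬─┤ │
│ │ │↑ ← ← ↲    │ │↑│   │ │↓│
│ ├─┴─┐ ┌───┐ ┌─┘ │ └─┐ ╵ │ │
│ │   │ │   │ │   │↑ ↰│   │↓│
│ │ ╷ └─┤ ╷ └─┘ ┌─┴─╴ ├───┘ │
│ │ │   │ │     │↱ → ↑│↓ ← ↲│
│ │ └─┐ │ └───┬─┘ ╷ ┌─┘ ┌───┤
│ │   │ │     │  ↑│ │↓ ↲│   │
│ └─╴ │ └───┐ └─┐ └─┤ ┌─┘ ╷ │
│     │     │   │↑ ↰│↓│   │ │
│ ╶─┬─┴───┐ └─┐ │ ╷ ╵ └───┘ │
│   │     │   │ │ │↑ ↲      │
├─┐ └─┐ ╷ │ ╷ │ │ ├───────┐ │
│ │   │ │ │ │ │ │ │       │ │
│ └─┐ ╵ │ │ │ │ └─┘ ┌───╴ │ │
│   │   │ │ │ │     │     │ │
│ ╷ └───┘ │ └─┴─────┘ ┌───┘ │
│ │       │           │     │
└─┴───────┴───────────┴─────┘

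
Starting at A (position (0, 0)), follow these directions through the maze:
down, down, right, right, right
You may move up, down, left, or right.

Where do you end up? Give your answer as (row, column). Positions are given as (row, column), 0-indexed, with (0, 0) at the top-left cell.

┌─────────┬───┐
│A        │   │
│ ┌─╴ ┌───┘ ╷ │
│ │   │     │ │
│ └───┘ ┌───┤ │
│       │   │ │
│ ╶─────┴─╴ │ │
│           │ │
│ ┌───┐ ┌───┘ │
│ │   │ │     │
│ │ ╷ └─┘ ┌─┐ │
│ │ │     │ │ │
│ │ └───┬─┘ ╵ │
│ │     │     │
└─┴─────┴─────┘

Following directions step by step:
Start: (0, 0)
  down: (0, 0) → (1, 0)
  down: (1, 0) → (2, 0)
  right: (2, 0) → (2, 1)
  right: (2, 1) → (2, 2)
  right: (2, 2) → (2, 3)
Final position: (2, 3)

Path taken:

┌─────────┬───┐
│A        │   │
│ ┌─╴ ┌───┘ ╷ │
│↓│   │     │ │
│ └───┘ ┌───┤ │
│↳ → → B│   │ │
│ ╶─────┴─╴ │ │
│           │ │
│ ┌───┐ ┌───┘ │
│ │   │ │     │
│ │ ╷ └─┘ ┌─┐ │
│ │ │     │ │ │
│ │ └───┬─┘ ╵ │
│ │     │     │
└─┴─────┴─────┘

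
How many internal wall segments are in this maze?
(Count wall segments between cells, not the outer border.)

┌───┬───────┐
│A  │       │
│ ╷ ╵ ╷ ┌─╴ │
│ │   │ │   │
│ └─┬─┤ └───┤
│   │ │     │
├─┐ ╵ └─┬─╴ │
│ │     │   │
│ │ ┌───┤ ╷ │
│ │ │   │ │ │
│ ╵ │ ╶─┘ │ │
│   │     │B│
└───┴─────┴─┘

Counting internal wall segments:
Total internal walls: 25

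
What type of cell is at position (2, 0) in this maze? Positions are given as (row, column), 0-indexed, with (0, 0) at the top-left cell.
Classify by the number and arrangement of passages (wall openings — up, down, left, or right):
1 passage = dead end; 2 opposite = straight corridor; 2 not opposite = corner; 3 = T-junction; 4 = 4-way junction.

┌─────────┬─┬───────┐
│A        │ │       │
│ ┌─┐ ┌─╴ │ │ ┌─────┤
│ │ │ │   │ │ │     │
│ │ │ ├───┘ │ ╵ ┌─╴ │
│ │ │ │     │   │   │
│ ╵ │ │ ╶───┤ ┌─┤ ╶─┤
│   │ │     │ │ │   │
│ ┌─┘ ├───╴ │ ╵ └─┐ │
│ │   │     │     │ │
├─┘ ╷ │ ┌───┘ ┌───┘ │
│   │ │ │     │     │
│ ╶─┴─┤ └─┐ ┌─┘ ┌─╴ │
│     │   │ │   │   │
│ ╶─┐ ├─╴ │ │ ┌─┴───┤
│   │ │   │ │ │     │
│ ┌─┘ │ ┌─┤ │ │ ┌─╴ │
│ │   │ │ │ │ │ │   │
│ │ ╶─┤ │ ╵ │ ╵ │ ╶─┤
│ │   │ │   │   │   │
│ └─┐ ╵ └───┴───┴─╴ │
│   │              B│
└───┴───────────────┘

Checking cell at (2, 0):
Number of passages: 2
Cell type: straight corridor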